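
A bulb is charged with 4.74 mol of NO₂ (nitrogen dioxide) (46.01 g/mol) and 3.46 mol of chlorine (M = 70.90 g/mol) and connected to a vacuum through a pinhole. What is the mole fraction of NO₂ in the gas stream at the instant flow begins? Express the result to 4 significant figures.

0.6297

Effusion rate of each component ∝ n_i/√M_i (partial pressure × 1/√M).
So x_NO₂ in the escaping gas = (n_NO₂/√M_NO₂) / Σ(n_i/√M_i)
= (4.74/√46.01) / (4.74/√46.01 + 3.46/√70.90) = 0.6988/(0.6988 + 0.4109) = 0.6297.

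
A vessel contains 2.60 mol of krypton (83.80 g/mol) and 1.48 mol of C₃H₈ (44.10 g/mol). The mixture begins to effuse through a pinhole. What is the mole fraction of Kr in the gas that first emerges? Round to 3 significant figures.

Rate_i ∝ x_i/√M_i (Graham's law weighted by mole fraction), so the effusate composition follows n_i/√M_i.
So x_Kr in the escaping gas = (n_Kr/√M_Kr) / Σ(n_i/√M_i)
= (2.60/√83.80) / (2.60/√83.80 + 1.48/√44.10) = 0.2840/(0.2840 + 0.2229) = 0.560.

0.560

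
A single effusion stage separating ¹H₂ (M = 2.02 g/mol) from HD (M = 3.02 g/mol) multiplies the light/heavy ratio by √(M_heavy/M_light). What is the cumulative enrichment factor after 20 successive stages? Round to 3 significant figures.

55.8

After 20 stages the ratio has grown by (√(3.02/2.02))^20 = (3.02/2.02)^(20/2).
= 1.49505^10 = 55.8.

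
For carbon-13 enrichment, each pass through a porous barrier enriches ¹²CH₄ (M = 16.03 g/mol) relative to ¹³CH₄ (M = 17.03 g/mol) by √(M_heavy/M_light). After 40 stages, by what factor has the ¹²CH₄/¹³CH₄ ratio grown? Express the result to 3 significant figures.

3.35

Overall factor = α^40 with α = √(17.03/16.03), i.e. (17.03/16.03)^(40/2).
= 1.06238^20 = 3.35.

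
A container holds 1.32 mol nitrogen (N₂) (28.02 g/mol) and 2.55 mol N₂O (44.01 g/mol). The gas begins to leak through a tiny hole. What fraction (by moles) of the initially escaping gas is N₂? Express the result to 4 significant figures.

0.3935

Rate_i ∝ x_i/√M_i (Graham's law weighted by mole fraction), so the effusate composition follows n_i/√M_i.
Mole fraction of N₂ in the effusate = (n_N₂/√M_N₂) / (n_N₂/√M_N₂ + n_N₂O/√M_N₂O)
= (1.32/√28.02) / (1.32/√28.02 + 2.55/√44.01) = 0.2494/(0.2494 + 0.3844) = 0.3935.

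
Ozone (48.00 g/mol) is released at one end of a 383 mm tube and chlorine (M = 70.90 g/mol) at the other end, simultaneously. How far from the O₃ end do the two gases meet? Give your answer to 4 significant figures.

210.1 mm

Distances travelled in equal time are proportional to diffusion rates, so d_O₃/d_Cl₂ = √(M_Cl₂/M_O₃) = √(70.90/48.00) = 1.215.
With d_O₃ + d_Cl₂ = 383 mm, d_Cl₂ = 383/(1 + 1.215) = 172.9 mm.
d_O₃ = 383 − 172.9 = 210.1 mm.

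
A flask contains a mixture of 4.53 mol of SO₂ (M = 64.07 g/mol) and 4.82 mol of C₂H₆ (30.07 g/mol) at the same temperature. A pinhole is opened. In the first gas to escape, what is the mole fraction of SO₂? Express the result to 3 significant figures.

0.392

The effusion rate of species i is ∝ p_i/√M_i ∝ n_i/√M_i.
x_SO₂(eff) = (n_SO₂/√M_SO₂) / (n_SO₂/√M_SO₂ + n_C₂H₆/√M_C₂H₆)
= (4.53/√64.07) / (4.53/√64.07 + 4.82/√30.07) = 0.5659/(0.5659 + 0.8790) = 0.392.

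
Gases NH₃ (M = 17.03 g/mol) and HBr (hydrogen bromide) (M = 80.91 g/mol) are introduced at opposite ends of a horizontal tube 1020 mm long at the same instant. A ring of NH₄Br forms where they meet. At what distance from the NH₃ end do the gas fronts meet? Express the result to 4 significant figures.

Graham's law gives d_NH₃/d_HBr = rate_NH₃/rate_HBr = √(M_HBr/M_NH₃) = √(80.91/17.03) = 2.180.
With d_NH₃ + d_HBr = 1020 mm, d_HBr = 1020/(1 + 2.180) = 320.8 mm.
d_NH₃ = 1020 − 320.8 = 699.2 mm.

699.2 mm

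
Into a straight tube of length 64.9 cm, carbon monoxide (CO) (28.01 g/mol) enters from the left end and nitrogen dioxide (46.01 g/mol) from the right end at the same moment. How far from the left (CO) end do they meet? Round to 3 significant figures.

36.5 cm

Graham's law gives d_CO/d_NO₂ = rate_CO/rate_NO₂ = √(M_NO₂/M_CO) = √(46.01/28.01) = 1.282.
With d_CO + d_NO₂ = 64.9 cm, d_NO₂ = 64.9/(1 + 1.282) = 28.44 cm.
d_CO = 64.9 − 28.44 = 36.5 cm.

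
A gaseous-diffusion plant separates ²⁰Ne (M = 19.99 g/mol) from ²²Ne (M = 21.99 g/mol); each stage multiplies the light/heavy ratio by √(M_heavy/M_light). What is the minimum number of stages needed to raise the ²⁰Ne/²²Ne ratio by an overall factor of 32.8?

With α = √(21.99/19.99) per stage, ln α = ½ ln(1.10005) = 0.04768.
Need α^N ≥ 32.8 ⇒ N ≥ ln(32.8) / ln α = 3.490 / 0.04768 = 73.21.
Rounding up, N = 74 stages.

74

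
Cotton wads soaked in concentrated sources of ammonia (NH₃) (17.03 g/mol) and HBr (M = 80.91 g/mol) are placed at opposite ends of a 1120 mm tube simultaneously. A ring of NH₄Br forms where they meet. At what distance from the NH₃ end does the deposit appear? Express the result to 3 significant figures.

The fronts meet when d_NH₃ + d_HBr = L with d_NH₃/d_HBr = √(M_HBr/M_NH₃) (Graham's law). Here √(M_HBr/M_NH₃) = √(80.91/17.03) = 2.180.
With d_NH₃ + d_HBr = 1120 mm, d_HBr = 1120/(1 + 2.180) = 352.2 mm.
d_NH₃ = 1120 − 352.2 = 768 mm.

768 mm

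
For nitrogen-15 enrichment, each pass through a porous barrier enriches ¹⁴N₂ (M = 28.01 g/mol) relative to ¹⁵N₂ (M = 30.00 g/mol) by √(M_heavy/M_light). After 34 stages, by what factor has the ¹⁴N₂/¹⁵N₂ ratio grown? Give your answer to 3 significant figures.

The single-stage factor is √(M_heavy/M_light), so 34 stages give [√(30.00/28.01)]^34 = (30.00/28.01)^(34/2).
= 1.07105^17 = 3.21.

3.21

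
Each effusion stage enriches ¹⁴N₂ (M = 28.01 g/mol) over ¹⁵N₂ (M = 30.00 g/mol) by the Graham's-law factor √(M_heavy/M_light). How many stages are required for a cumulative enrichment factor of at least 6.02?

53

With α = √(30.00/28.01) per stage, ln α = ½ ln(1.07105) = 0.03432.
Need α^N ≥ 6.02 ⇒ N ≥ ln(6.02) / ln α = 1.795 / 0.03432 = 52.31.
Rounding up, N = 53 stages.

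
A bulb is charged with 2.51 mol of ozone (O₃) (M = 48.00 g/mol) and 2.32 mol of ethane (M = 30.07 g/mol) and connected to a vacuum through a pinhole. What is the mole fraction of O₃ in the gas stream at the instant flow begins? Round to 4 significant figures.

The effusion rate of species i is ∝ p_i/√M_i ∝ n_i/√M_i.
Mole fraction of O₃ in the effusate = (n_O₃/√M_O₃) / (n_O₃/√M_O₃ + n_C₂H₆/√M_C₂H₆)
= (2.51/√48.00) / (2.51/√48.00 + 2.32/√30.07) = 0.3623/(0.3623 + 0.4231) = 0.4613.

0.4613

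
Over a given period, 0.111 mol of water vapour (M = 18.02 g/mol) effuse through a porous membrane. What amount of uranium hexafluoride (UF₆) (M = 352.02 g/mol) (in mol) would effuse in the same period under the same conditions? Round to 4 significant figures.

Graham's law gives rate_UF₆/rate_H₂O = √(M_H₂O/M_UF₆) = √(18.02/352.02) = √0.05119 = 0.2263.
So the amount for UF₆ is 0.111 × 0.2263 = 0.02511 mol.

0.02511 mol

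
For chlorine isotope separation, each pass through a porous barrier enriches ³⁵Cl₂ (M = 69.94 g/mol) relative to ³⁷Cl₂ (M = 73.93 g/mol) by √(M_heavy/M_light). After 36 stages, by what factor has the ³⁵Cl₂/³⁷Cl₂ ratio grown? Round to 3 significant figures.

The single-stage factor is √(M_heavy/M_light), so 36 stages give [√(73.93/69.94)]^36 = (73.93/69.94)^(36/2).
= 1.05705^18 = 2.71.

2.71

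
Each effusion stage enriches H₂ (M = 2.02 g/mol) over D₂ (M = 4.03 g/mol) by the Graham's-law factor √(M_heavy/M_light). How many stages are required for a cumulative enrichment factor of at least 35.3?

Per stage α = (4.03/2.02)^(1/2) = 1.99505^0.5, giving ln α = 0.3453.
Need α^N ≥ 35.3 ⇒ N ≥ ln(35.3) / ln α = 3.564 / 0.3453 = 10.32.
Minimum whole number of stages: N = 11.

11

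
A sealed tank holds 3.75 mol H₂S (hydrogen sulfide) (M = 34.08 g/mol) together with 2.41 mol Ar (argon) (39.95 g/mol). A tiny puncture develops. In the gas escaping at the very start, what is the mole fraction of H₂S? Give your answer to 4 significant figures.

Effusion rate of each component ∝ n_i/√M_i (partial pressure × 1/√M).
x_H₂S(eff) = (n_H₂S/√M_H₂S) / (n_H₂S/√M_H₂S + n_Ar/√M_Ar)
= (3.75/√34.08) / (3.75/√34.08 + 2.41/√39.95) = 0.6424/(0.6424 + 0.3813) = 0.6275.

0.6275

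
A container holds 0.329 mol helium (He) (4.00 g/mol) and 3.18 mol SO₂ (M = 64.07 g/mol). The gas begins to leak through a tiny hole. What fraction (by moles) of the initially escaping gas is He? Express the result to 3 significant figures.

Effusion rate of each component ∝ n_i/√M_i (partial pressure × 1/√M).
x_He(eff) = (n_He/√M_He) / (n_He/√M_He + n_SO₂/√M_SO₂)
= (0.329/√4.00) / (0.329/√4.00 + 3.18/√64.07) = 0.1645/(0.1645 + 0.3973) = 0.293.

0.293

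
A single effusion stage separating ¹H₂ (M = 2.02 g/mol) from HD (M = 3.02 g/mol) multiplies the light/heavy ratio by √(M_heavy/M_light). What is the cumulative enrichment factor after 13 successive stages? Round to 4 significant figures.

The single-stage factor is √(M_heavy/M_light), so 13 stages give [√(3.02/2.02)]^13 = (3.02/2.02)^(13/2).
= 1.49505^(13/2) = 13.65.

13.65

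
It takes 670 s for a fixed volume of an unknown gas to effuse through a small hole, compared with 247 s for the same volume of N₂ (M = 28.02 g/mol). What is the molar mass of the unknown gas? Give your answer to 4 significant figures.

206.2 g/mol

From Graham's law, t_X/t_N₂ = √(M_X/M_N₂).
670/247 = 2.713 = √(M_X/28.02)
M_X = 28.02 × 2.713² = 28.02 × 7.358 = 206.2 g/mol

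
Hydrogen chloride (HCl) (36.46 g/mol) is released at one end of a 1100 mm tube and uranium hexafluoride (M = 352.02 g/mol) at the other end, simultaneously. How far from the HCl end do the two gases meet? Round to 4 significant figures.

832.2 mm

The fronts meet when d_HCl + d_UF₆ = L with d_HCl/d_UF₆ = √(M_UF₆/M_HCl) (Graham's law). Here √(M_UF₆/M_HCl) = √(352.02/36.46) = 3.107.
With d_HCl + d_UF₆ = 1100 mm, d_UF₆ = 1100/(1 + 3.107) = 267.8 mm.
d_HCl = 1100 − 267.8 = 832.2 mm.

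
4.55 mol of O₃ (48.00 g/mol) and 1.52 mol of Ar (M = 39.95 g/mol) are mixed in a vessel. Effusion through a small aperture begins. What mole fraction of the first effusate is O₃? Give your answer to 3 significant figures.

Rate_i ∝ x_i/√M_i (Graham's law weighted by mole fraction), so the effusate composition follows n_i/√M_i.
x_O₃(eff) = (n_O₃/√M_O₃) / (n_O₃/√M_O₃ + n_Ar/√M_Ar)
= (4.55/√48.00) / (4.55/√48.00 + 1.52/√39.95) = 0.6567/(0.6567 + 0.2405) = 0.732.

0.732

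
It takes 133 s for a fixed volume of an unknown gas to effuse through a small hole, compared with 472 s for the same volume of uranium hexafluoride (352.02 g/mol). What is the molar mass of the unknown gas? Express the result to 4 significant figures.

Since effusion rate ∝ 1/√M, t_X/t_UF₆ = √(M_X/M_UF₆).
133/472 = 0.2818 = √(M_X/352.02)
M_X = 352.02 × 0.2818² = 352.02 × 0.07940 = 27.95 g/mol

27.95 g/mol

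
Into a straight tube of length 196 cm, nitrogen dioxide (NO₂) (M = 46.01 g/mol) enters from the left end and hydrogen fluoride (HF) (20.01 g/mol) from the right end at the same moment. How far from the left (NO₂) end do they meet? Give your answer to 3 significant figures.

77.9 cm

Distances travelled in equal time are proportional to diffusion rates, so d_NO₂/d_HF = √(M_HF/M_NO₂) = √(20.01/46.01) = 0.6595.
With d_NO₂ + d_HF = 196 cm, d_HF = 196/(1 + 0.6595) = 118.1 cm.
d_NO₂ = 196 − 118.1 = 77.9 cm.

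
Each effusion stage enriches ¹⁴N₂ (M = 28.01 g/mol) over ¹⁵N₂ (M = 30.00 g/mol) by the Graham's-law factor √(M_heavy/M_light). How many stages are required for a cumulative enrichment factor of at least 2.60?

With α = √(30.00/28.01) per stage, ln α = ½ ln(1.07105) = 0.03432.
Need α^N ≥ 2.60 ⇒ N ≥ ln(2.60) / ln α = 0.9555 / 0.03432 = 27.84.
Rounding up, N = 28 stages.

28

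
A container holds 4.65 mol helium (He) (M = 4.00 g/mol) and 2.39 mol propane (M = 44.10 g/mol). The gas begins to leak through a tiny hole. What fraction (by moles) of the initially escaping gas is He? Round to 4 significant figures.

0.8660

Effusion rate of each component ∝ n_i/√M_i (partial pressure × 1/√M).
x_He(eff) = (n_He/√M_He) / (n_He/√M_He + n_C₃H₈/√M_C₃H₈)
= (4.65/√4.00) / (4.65/√4.00 + 2.39/√44.10) = 2.325/(2.325 + 0.3599) = 0.8660.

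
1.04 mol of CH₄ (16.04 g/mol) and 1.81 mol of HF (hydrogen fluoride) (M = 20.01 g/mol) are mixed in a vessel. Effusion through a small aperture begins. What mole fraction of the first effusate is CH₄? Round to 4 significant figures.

0.3909

Effusion rate of each component ∝ n_i/√M_i (partial pressure × 1/√M).
So x_CH₄ in the escaping gas = (n_CH₄/√M_CH₄) / Σ(n_i/√M_i)
= (1.04/√16.04) / (1.04/√16.04 + 1.81/√20.01) = 0.2597/(0.2597 + 0.4046) = 0.3909.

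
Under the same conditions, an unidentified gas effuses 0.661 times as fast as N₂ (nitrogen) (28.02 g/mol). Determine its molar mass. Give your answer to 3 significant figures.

From Graham's law, rate_X/rate_N₂ = √(M_N₂/M_X).
0.661 = √(28.02/M_X)
M_X = 28.02 / 0.661² = 28.02 / 0.4369 = 64.1 g/mol

64.1 g/mol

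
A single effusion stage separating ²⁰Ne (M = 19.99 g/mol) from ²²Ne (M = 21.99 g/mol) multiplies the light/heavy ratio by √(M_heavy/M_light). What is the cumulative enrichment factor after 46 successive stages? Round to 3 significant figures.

8.96

After 46 stages the ratio has grown by (√(21.99/19.99))^46 = (21.99/19.99)^(46/2).
= 1.10005^23 = 8.96.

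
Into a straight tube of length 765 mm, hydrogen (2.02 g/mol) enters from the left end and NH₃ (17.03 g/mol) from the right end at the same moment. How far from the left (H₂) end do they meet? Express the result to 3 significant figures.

The fronts meet when d_H₂ + d_NH₃ = L with d_H₂/d_NH₃ = √(M_NH₃/M_H₂) (Graham's law). Here √(M_NH₃/M_H₂) = √(17.03/2.02) = 2.904.
With d_H₂ + d_NH₃ = 765 mm, d_NH₃ = 765/(1 + 2.904) = 196.0 mm.
d_H₂ = 765 − 196.0 = 569 mm.

569 mm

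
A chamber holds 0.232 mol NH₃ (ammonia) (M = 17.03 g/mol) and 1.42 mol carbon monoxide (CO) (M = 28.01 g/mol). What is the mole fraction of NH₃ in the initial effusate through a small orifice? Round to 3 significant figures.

The effusion rate of species i is ∝ p_i/√M_i ∝ n_i/√M_i.
So x_NH₃ in the escaping gas = (n_NH₃/√M_NH₃) / Σ(n_i/√M_i)
= (0.232/√17.03) / (0.232/√17.03 + 1.42/√28.01) = 0.05622/(0.05622 + 0.2683) = 0.173.

0.173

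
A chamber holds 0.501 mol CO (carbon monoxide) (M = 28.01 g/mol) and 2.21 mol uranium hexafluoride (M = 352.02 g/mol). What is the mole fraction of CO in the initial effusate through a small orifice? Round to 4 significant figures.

Effusion rate of each component ∝ n_i/√M_i (partial pressure × 1/√M).
Mole fraction of CO in the effusate = (n_CO/√M_CO) / (n_CO/√M_CO + n_UF₆/√M_UF₆)
= (0.501/√28.01) / (0.501/√28.01 + 2.21/√352.02) = 0.09466/(0.09466 + 0.1178) = 0.4456.

0.4456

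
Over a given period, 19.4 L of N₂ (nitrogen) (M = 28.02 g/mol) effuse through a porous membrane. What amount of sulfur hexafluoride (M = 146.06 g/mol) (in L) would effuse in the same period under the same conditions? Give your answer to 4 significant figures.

By Graham's law, rate_SF₆/rate_N₂ = √(M_N₂/M_SF₆) = √(28.02/146.06) = √0.1918 = 0.4380.
So the volume for SF₆ is 19.4 × 0.4380 = 8.497 L.

8.497 L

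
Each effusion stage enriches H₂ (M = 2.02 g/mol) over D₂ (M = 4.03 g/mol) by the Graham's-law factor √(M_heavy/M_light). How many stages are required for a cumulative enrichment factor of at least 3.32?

4

Single-stage factor α = √(4.03/2.02), so ln α = ½ ln(1.99505) = 0.3453.
Need α^N ≥ 3.32 ⇒ N ≥ ln(3.32) / ln α = 1.200 / 0.3453 = 3.47.
Minimum whole number of stages: N = 4.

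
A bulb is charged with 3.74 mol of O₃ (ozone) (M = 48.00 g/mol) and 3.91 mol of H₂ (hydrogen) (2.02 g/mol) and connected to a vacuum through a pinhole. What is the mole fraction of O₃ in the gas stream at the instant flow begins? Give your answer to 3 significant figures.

Rate_i ∝ x_i/√M_i (Graham's law weighted by mole fraction), so the effusate composition follows n_i/√M_i.
So x_O₃ in the escaping gas = (n_O₃/√M_O₃) / Σ(n_i/√M_i)
= (3.74/√48.00) / (3.74/√48.00 + 3.91/√2.02) = 0.5398/(0.5398 + 2.751) = 0.164.

0.164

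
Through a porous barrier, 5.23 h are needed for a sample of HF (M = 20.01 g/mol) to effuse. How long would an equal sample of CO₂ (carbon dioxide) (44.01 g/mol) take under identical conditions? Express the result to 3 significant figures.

From Graham's law, t_CO₂/t_HF = √(M_CO₂/M_HF) = √(44.01/20.01) = √2.199 = 1.483.
So the time for CO₂ is 5.23 × 1.483 = 7.76 h.

7.76 h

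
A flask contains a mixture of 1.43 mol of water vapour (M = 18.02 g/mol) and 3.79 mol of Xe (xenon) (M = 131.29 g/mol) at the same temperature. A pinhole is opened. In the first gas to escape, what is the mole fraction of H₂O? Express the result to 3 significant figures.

0.505

The effusion rate of species i is ∝ p_i/√M_i ∝ n_i/√M_i.
x_H₂O(eff) = (n_H₂O/√M_H₂O) / (n_H₂O/√M_H₂O + n_Xe/√M_Xe)
= (1.43/√18.02) / (1.43/√18.02 + 3.79/√131.29) = 0.3369/(0.3369 + 0.3308) = 0.505.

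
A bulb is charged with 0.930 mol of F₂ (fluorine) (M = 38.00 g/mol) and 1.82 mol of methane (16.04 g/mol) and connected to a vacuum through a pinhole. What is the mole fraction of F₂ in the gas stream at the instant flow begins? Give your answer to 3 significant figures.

0.249

Each component's effusion rate ∝ (its partial pressure)·(1/√M) ∝ n_i/√M_i.
Mole fraction of F₂ in the effusate = (n_F₂/√M_F₂) / (n_F₂/√M_F₂ + n_CH₄/√M_CH₄)
= (0.930/√38.00) / (0.930/√38.00 + 1.82/√16.04) = 0.1509/(0.1509 + 0.4544) = 0.249.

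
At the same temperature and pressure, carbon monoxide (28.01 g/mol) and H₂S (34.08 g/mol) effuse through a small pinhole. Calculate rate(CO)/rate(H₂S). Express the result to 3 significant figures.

1.10

Since effusion rate ∝ 1/√M, rate_CO/rate_H₂S = √(M_H₂S/M_CO) = √(34.08/28.01) = √1.217 = 1.10.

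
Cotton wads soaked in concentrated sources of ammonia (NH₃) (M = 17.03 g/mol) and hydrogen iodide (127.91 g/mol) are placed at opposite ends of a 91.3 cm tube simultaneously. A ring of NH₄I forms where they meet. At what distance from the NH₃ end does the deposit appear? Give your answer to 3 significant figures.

66.9 cm

Graham's law gives d_NH₃/d_HI = rate_NH₃/rate_HI = √(M_HI/M_NH₃) = √(127.91/17.03) = 2.741.
With d_NH₃ + d_HI = 91.3 cm, d_HI = 91.3/(1 + 2.741) = 24.41 cm.
d_NH₃ = 91.3 − 24.41 = 66.9 cm.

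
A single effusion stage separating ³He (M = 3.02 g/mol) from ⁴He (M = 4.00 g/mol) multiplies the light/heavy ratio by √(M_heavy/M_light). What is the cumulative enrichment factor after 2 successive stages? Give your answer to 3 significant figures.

After 2 stages the ratio has grown by (√(4.00/3.02))^2 = (4.00/3.02)^(2/2).
= 1.32450^1 = 1.32.

1.32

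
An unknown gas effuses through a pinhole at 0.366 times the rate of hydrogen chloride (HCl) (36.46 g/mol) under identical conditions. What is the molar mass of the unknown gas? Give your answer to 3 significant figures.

272 g/mol

By Graham's law, rate_X/rate_HCl = √(M_HCl/M_X).
0.366 = √(36.46/M_X)
M_X = 36.46 / 0.366² = 36.46 / 0.1340 = 272 g/mol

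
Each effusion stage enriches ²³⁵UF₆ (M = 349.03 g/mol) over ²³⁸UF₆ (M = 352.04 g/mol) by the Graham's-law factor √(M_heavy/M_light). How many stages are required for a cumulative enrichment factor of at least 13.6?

Per stage α = (352.04/349.03)^(1/2) = 1.00862^0.5, giving ln α = 0.004293.
Need α^N ≥ 13.6 ⇒ N ≥ ln(13.6) / ln α = 2.610 / 0.004293 = 607.92.
So at least 608 stages are needed.

608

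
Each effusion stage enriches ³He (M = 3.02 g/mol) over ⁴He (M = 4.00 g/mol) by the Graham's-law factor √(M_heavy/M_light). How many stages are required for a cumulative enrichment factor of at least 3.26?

With α = √(4.00/3.02) per stage, ln α = ½ ln(1.32450) = 0.1405.
Need α^N ≥ 3.26 ⇒ N ≥ ln(3.26) / ln α = 1.182 / 0.1405 = 8.41.
Minimum whole number of stages: N = 9.

9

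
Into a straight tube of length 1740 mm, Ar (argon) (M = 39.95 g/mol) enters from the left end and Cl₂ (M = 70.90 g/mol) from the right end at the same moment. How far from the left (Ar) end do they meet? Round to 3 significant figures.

Distances travelled in equal time are proportional to diffusion rates, so d_Ar/d_Cl₂ = √(M_Cl₂/M_Ar) = √(70.90/39.95) = 1.332.
With d_Ar + d_Cl₂ = 1740 mm, d_Cl₂ = 1740/(1 + 1.332) = 746.1 mm.
d_Ar = 1740 − 746.1 = 994 mm.

994 mm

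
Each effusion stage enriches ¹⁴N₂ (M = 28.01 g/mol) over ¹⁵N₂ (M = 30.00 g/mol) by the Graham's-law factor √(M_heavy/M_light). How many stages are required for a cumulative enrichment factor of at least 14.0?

With α = √(30.00/28.01) per stage, ln α = ½ ln(1.07105) = 0.03432.
Need α^N ≥ 14.0 ⇒ N ≥ ln(14.0) / ln α = 2.639 / 0.03432 = 76.90.
So at least 77 stages are needed.

77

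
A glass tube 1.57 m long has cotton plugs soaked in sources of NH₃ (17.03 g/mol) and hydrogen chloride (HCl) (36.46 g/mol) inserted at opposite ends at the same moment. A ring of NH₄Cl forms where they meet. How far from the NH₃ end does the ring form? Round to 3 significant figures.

Distances travelled in equal time are proportional to diffusion rates, so d_NH₃/d_HCl = √(M_HCl/M_NH₃) = √(36.46/17.03) = 1.463.
With d_NH₃ + d_HCl = 1.57 m, d_HCl = 1.57/(1 + 1.463) = 0.6374 m.
d_NH₃ = 1.57 − 0.6374 = 0.933 m.

0.933 m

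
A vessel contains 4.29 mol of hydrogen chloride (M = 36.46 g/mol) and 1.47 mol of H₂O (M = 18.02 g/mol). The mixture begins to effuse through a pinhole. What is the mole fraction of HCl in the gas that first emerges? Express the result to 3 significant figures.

Each component's effusion rate ∝ (its partial pressure)·(1/√M) ∝ n_i/√M_i.
So x_HCl in the escaping gas = (n_HCl/√M_HCl) / Σ(n_i/√M_i)
= (4.29/√36.46) / (4.29/√36.46 + 1.47/√18.02) = 0.7105/(0.7105 + 0.3463) = 0.672.

0.672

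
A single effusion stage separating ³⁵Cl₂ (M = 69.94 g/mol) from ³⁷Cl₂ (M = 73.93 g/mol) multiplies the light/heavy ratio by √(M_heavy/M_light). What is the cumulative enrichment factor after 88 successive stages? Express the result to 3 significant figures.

11.5

Each stage multiplies the ratio by α = √(73.93/69.94), so after 88 stages the overall factor is α^88 = (73.93/69.94)^(88/2).
= 1.05705^44 = 11.5.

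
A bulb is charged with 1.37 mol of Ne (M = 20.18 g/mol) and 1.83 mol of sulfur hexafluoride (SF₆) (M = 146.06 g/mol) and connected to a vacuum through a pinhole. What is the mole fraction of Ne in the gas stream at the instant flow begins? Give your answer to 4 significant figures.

Rate_i ∝ x_i/√M_i (Graham's law weighted by mole fraction), so the effusate composition follows n_i/√M_i.
x_Ne(eff) = (n_Ne/√M_Ne) / (n_Ne/√M_Ne + n_SF₆/√M_SF₆)
= (1.37/√20.18) / (1.37/√20.18 + 1.83/√146.06) = 0.3050/(0.3050 + 0.1514) = 0.6682.

0.6682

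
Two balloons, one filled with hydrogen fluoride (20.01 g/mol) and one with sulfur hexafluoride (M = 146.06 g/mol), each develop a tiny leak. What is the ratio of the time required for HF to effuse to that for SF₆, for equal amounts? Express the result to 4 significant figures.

0.3701

Using Graham's law: t_HF/t_SF₆ = √(M_HF/M_SF₆) = √(20.01/146.06) = √0.1370 = 0.3701.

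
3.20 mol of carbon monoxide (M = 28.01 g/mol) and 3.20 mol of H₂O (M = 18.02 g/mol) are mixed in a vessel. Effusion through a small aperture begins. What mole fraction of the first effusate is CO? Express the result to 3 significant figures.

Effusion rate of each component ∝ n_i/√M_i (partial pressure × 1/√M).
x_CO(eff) = (n_CO/√M_CO) / (n_CO/√M_CO + n_H₂O/√M_H₂O)
= (3.20/√28.01) / (3.20/√28.01 + 3.20/√18.02) = 0.6046/(0.6046 + 0.7538) = 0.445.

0.445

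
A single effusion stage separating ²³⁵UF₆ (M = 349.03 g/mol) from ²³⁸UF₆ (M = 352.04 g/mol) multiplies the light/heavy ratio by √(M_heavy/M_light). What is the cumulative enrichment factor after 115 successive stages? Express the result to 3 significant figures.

After 115 stages the ratio has grown by (√(352.04/349.03))^115 = (352.04/349.03)^(115/2).
= 1.00862^(115/2) = 1.64.

1.64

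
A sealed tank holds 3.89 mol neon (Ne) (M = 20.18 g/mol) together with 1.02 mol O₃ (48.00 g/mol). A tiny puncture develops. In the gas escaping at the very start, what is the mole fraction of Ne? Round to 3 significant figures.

Each component's effusion rate ∝ (its partial pressure)·(1/√M) ∝ n_i/√M_i.
So x_Ne in the escaping gas = (n_Ne/√M_Ne) / Σ(n_i/√M_i)
= (3.89/√20.18) / (3.89/√20.18 + 1.02/√48.00) = 0.8659/(0.8659 + 0.1472) = 0.855.

0.855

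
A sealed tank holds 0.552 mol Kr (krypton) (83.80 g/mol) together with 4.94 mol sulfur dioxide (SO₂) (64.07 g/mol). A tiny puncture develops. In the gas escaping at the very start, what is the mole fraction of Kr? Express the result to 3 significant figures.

Each component's effusion rate ∝ (its partial pressure)·(1/√M) ∝ n_i/√M_i.
So x_Kr in the escaping gas = (n_Kr/√M_Kr) / Σ(n_i/√M_i)
= (0.552/√83.80) / (0.552/√83.80 + 4.94/√64.07) = 0.06030/(0.06030 + 0.6172) = 0.0890.

0.0890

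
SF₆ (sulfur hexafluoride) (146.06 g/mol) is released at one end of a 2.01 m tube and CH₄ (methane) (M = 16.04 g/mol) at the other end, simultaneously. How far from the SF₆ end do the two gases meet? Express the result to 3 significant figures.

0.500 m

Distances travelled in equal time are proportional to diffusion rates, so d_SF₆/d_CH₄ = √(M_CH₄/M_SF₆) = √(16.04/146.06) = 0.3314.
With d_SF₆ + d_CH₄ = 2.01 m, d_CH₄ = 2.01/(1 + 0.3314) = 1.510 m.
d_SF₆ = 2.01 − 1.510 = 0.500 m.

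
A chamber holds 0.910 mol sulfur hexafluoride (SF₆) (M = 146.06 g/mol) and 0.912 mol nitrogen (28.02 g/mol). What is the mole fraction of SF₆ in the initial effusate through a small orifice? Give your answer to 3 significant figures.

0.304

Effusion rate of each component ∝ n_i/√M_i (partial pressure × 1/√M).
Mole fraction of SF₆ in the effusate = (n_SF₆/√M_SF₆) / (n_SF₆/√M_SF₆ + n_N₂/√M_N₂)
= (0.910/√146.06) / (0.910/√146.06 + 0.912/√28.02) = 0.07530/(0.07530 + 0.1723) = 0.304.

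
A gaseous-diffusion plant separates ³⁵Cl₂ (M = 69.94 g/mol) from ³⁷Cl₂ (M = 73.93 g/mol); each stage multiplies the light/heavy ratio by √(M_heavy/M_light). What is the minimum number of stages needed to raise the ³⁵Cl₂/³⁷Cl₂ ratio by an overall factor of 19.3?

With α = √(73.93/69.94) per stage, ln α = ½ ln(1.05705) = 0.02774.
Need α^N ≥ 19.3 ⇒ N ≥ ln(19.3) / ln α = 2.960 / 0.02774 = 106.71.
Rounding up, N = 107 stages.

107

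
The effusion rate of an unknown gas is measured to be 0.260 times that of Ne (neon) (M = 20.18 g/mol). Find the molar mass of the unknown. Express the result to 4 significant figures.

From Graham's law, rate_X/rate_Ne = √(M_Ne/M_X).
0.260 = √(20.18/M_X)
M_X = 20.18 / 0.260² = 20.18 / 0.06760 = 298.5 g/mol

298.5 g/mol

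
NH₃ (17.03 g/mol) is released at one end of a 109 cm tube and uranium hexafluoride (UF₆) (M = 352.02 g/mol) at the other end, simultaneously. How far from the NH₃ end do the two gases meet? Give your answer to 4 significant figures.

In equal time, each gas travels a distance ∝ its rate ∝ 1/√M, so d_NH₃/d_UF₆ = √(M_UF₆/M_NH₃) = √(352.02/17.03) = 4.546.
With d_NH₃ + d_UF₆ = 109 cm, d_UF₆ = 109/(1 + 4.546) = 19.65 cm.
d_NH₃ = 109 − 19.65 = 89.35 cm.

89.35 cm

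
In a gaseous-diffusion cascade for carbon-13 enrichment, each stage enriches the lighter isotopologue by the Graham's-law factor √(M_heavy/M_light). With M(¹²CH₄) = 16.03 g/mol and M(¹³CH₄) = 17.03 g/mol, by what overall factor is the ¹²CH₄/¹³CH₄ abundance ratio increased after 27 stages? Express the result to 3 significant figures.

The single-stage factor is √(M_heavy/M_light), so 27 stages give [√(17.03/16.03)]^27 = (17.03/16.03)^(27/2).
= 1.06238^(27/2) = 2.26.

2.26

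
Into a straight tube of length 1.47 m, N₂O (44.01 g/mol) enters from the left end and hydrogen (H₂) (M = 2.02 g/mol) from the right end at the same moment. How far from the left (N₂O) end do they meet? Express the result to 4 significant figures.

Graham's law gives d_N₂O/d_H₂ = rate_N₂O/rate_H₂ = √(M_H₂/M_N₂O) = √(2.02/44.01) = 0.2142.
With d_N₂O + d_H₂ = 1.47 m, d_H₂ = 1.47/(1 + 0.2142) = 1.211 m.
d_N₂O = 1.47 − 1.211 = 0.2594 m.

0.2594 m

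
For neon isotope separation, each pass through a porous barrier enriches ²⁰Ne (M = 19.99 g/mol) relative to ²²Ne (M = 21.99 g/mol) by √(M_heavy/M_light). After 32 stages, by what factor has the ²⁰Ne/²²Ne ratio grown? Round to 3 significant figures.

4.60

Each stage multiplies the ratio by α = √(21.99/19.99), so after 32 stages the overall factor is α^32 = (21.99/19.99)^(32/2).
= 1.10005^16 = 4.60.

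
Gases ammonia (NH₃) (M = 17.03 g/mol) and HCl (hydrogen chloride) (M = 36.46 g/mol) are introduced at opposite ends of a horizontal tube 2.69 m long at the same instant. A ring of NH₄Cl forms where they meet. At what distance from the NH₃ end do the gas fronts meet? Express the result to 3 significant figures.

Graham's law gives d_NH₃/d_HCl = rate_NH₃/rate_HCl = √(M_HCl/M_NH₃) = √(36.46/17.03) = 1.463.
With d_NH₃ + d_HCl = 2.69 m, d_HCl = 2.69/(1 + 1.463) = 1.092 m.
d_NH₃ = 2.69 − 1.092 = 1.60 m.

1.60 m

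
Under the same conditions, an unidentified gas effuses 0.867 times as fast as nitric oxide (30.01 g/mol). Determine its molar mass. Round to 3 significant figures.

Using Graham's law: rate_X/rate_NO = √(M_NO/M_X).
0.867 = √(30.01/M_X)
M_X = 30.01 / 0.867² = 30.01 / 0.7517 = 39.9 g/mol

39.9 g/mol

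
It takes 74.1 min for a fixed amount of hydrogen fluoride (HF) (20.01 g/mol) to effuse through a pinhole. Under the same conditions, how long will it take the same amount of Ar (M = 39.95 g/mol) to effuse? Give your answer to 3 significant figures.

Using Graham's law: t_Ar/t_HF = √(M_Ar/M_HF) = √(39.95/20.01) = √1.997 = 1.413.
So the time for Ar is 74.1 × 1.413 = 105 min.

105 min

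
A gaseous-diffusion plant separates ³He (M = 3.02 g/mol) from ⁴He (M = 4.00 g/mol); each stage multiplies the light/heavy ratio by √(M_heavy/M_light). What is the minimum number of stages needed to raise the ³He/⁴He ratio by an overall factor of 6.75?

14

With α = √(4.00/3.02) per stage, ln α = ½ ln(1.32450) = 0.1405.
Need α^N ≥ 6.75 ⇒ N ≥ ln(6.75) / ln α = 1.910 / 0.1405 = 13.59.
Rounding up, N = 14 stages.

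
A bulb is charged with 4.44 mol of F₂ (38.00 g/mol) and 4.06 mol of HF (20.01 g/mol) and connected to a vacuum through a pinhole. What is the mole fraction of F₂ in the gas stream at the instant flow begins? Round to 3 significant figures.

Rate_i ∝ x_i/√M_i (Graham's law weighted by mole fraction), so the effusate composition follows n_i/√M_i.
Mole fraction of F₂ in the effusate = (n_F₂/√M_F₂) / (n_F₂/√M_F₂ + n_HF/√M_HF)
= (4.44/√38.00) / (4.44/√38.00 + 4.06/√20.01) = 0.7203/(0.7203 + 0.9076) = 0.442.

0.442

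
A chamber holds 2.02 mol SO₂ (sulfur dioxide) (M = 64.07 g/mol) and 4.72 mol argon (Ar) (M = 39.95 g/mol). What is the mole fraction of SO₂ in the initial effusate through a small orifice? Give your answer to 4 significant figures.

0.2526

The effusion rate of species i is ∝ p_i/√M_i ∝ n_i/√M_i.
x_SO₂(eff) = (n_SO₂/√M_SO₂) / (n_SO₂/√M_SO₂ + n_Ar/√M_Ar)
= (2.02/√64.07) / (2.02/√64.07 + 4.72/√39.95) = 0.2524/(0.2524 + 0.7468) = 0.2526.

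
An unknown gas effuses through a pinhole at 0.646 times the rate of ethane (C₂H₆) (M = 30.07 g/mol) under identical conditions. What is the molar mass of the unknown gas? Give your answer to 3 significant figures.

72.1 g/mol

From Graham's law, rate_X/rate_C₂H₆ = √(M_C₂H₆/M_X).
0.646 = √(30.07/M_X)
M_X = 30.07 / 0.646² = 30.07 / 0.4173 = 72.1 g/mol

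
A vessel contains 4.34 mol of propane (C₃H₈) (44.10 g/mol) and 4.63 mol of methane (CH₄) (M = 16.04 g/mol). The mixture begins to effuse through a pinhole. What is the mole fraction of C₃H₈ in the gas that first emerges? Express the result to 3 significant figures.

Effusion rate of each component ∝ n_i/√M_i (partial pressure × 1/√M).
Mole fraction of C₃H₈ in the effusate = (n_C₃H₈/√M_C₃H₈) / (n_C₃H₈/√M_C₃H₈ + n_CH₄/√M_CH₄)
= (4.34/√44.10) / (4.34/√44.10 + 4.63/√16.04) = 0.6535/(0.6535 + 1.156) = 0.361.

0.361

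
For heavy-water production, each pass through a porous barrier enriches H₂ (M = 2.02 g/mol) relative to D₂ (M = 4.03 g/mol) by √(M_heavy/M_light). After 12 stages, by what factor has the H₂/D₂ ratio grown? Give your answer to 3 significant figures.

63.1

The single-stage factor is √(M_heavy/M_light), so 12 stages give [√(4.03/2.02)]^12 = (4.03/2.02)^(12/2).
= 1.99505^6 = 63.1.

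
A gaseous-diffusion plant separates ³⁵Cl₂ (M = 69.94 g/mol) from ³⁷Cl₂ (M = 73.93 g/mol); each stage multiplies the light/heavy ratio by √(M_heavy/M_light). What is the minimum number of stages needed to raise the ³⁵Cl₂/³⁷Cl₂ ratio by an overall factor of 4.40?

Single-stage factor α = √(73.93/69.94), so ln α = ½ ln(1.05705) = 0.02774.
Need α^N ≥ 4.40 ⇒ N ≥ ln(4.40) / ln α = 1.482 / 0.02774 = 53.41.
So at least 54 stages are needed.

54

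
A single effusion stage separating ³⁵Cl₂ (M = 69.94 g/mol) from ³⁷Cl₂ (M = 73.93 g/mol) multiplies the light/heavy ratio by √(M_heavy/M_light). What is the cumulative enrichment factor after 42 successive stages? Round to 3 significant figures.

3.21

Each stage multiplies the ratio by α = √(73.93/69.94), so after 42 stages the overall factor is α^42 = (73.93/69.94)^(42/2).
= 1.05705^21 = 3.21.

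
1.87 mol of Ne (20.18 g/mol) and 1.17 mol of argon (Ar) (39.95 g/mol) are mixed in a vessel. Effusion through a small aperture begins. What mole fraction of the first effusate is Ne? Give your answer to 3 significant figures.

0.692

Each component's effusion rate ∝ (its partial pressure)·(1/√M) ∝ n_i/√M_i.
Mole fraction of Ne in the effusate = (n_Ne/√M_Ne) / (n_Ne/√M_Ne + n_Ar/√M_Ar)
= (1.87/√20.18) / (1.87/√20.18 + 1.17/√39.95) = 0.4163/(0.4163 + 0.1851) = 0.692.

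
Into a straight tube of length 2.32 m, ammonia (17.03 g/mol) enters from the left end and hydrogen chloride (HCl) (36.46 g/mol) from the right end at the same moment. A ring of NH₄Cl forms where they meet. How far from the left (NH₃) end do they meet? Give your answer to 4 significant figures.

1.378 m

Graham's law gives d_NH₃/d_HCl = rate_NH₃/rate_HCl = √(M_HCl/M_NH₃) = √(36.46/17.03) = 1.463.
With d_NH₃ + d_HCl = 2.32 m, d_HCl = 2.32/(1 + 1.463) = 0.9419 m.
d_NH₃ = 2.32 − 0.9419 = 1.378 m.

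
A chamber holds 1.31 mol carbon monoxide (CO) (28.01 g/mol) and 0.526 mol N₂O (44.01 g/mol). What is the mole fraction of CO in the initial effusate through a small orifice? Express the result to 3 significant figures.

Effusion rate of each component ∝ n_i/√M_i (partial pressure × 1/√M).
x_CO(eff) = (n_CO/√M_CO) / (n_CO/√M_CO + n_N₂O/√M_N₂O)
= (1.31/√28.01) / (1.31/√28.01 + 0.526/√44.01) = 0.2475/(0.2475 + 0.07929) = 0.757.

0.757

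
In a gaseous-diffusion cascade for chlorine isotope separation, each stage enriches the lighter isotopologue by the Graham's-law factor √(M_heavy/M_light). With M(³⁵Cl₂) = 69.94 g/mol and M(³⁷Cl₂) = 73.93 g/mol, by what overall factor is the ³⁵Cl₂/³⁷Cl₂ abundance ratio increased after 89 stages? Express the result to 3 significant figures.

11.8

Overall factor = α^89 with α = √(73.93/69.94), i.e. (73.93/69.94)^(89/2).
= 1.05705^(89/2) = 11.8.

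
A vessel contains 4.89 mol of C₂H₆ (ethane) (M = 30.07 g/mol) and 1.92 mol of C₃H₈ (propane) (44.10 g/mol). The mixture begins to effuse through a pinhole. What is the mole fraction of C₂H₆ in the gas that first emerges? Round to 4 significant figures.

The effusion rate of species i is ∝ p_i/√M_i ∝ n_i/√M_i.
So x_C₂H₆ in the escaping gas = (n_C₂H₆/√M_C₂H₆) / Σ(n_i/√M_i)
= (4.89/√30.07) / (4.89/√30.07 + 1.92/√44.10) = 0.8917/(0.8917 + 0.2891) = 0.7552.

0.7552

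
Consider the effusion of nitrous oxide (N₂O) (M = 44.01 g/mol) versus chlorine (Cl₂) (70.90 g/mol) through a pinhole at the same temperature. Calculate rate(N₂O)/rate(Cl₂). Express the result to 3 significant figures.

Using Graham's law: rate_N₂O/rate_Cl₂ = √(M_Cl₂/M_N₂O) = √(70.90/44.01) = √1.611 = 1.27.

1.27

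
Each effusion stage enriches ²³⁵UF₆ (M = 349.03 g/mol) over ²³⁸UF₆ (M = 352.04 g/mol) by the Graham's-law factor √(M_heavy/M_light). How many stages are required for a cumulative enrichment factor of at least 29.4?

Per stage α = (352.04/349.03)^(1/2) = 1.00862^0.5, giving ln α = 0.004293.
Need α^N ≥ 29.4 ⇒ N ≥ ln(29.4) / ln α = 3.381 / 0.004293 = 787.47.
Minimum whole number of stages: N = 788.

788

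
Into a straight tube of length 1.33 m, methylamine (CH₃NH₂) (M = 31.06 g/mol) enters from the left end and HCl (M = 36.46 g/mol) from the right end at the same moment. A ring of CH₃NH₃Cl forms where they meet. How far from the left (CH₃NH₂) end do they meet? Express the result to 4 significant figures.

Graham's law gives d_CH₃NH₂/d_HCl = rate_CH₃NH₂/rate_HCl = √(M_HCl/M_CH₃NH₂) = √(36.46/31.06) = 1.083.
With d_CH₃NH₂ + d_HCl = 1.33 m, d_HCl = 1.33/(1 + 1.083) = 0.6384 m.
d_CH₃NH₂ = 1.33 − 0.6384 = 0.6916 m.

0.6916 m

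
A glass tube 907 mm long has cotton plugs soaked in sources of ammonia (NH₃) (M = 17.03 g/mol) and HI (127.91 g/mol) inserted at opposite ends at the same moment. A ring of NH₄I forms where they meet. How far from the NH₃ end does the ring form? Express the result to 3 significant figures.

665 mm

Distances travelled in equal time are proportional to diffusion rates, so d_NH₃/d_HI = √(M_HI/M_NH₃) = √(127.91/17.03) = 2.741.
With d_NH₃ + d_HI = 907 mm, d_HI = 907/(1 + 2.741) = 242.5 mm.
d_NH₃ = 907 − 242.5 = 665 mm.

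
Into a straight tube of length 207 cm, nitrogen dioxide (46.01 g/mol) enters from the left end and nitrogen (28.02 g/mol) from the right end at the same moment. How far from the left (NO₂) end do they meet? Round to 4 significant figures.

90.73 cm

Distances travelled in equal time are proportional to diffusion rates, so d_NO₂/d_N₂ = √(M_N₂/M_NO₂) = √(28.02/46.01) = 0.7804.
With d_NO₂ + d_N₂ = 207 cm, d_N₂ = 207/(1 + 0.7804) = 116.3 cm.
d_NO₂ = 207 − 116.3 = 90.73 cm.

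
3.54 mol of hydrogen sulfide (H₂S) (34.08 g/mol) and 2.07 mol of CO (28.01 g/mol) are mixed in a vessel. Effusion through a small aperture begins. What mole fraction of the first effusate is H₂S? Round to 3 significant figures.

0.608

Effusion rate of each component ∝ n_i/√M_i (partial pressure × 1/√M).
Mole fraction of H₂S in the effusate = (n_H₂S/√M_H₂S) / (n_H₂S/√M_H₂S + n_CO/√M_CO)
= (3.54/√34.08) / (3.54/√34.08 + 2.07/√28.01) = 0.6064/(0.6064 + 0.3911) = 0.608.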